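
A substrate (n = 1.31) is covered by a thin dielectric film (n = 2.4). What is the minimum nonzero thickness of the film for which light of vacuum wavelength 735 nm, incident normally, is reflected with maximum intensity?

Top surface (1.0 → 2.4): reflection off a higher-index medium gives a half-wave phase shift.
At the lower boundary (n = 2.4 to n = 1.31) the reflected ray undergoes no phase shift.
The two reflections differ by half a wavelength.
With one net inversion, constructive interference in reflection requires 2 n t = (m + ½) λ.
Minimum at m = 0: t = λ / (4 n) = 735 / (4 × 2.4) = 76.6 nm.

76.6 nm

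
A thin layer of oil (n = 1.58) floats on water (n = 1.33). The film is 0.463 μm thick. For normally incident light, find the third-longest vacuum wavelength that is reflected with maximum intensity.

585 nm

Ray reflecting at the top interface goes from n = 1.0 toward n = 1.58: a half-wave phase shift.
At the lower boundary (n = 1.58 to n = 1.33) the reflected ray undergoes no phase shift.
Net: one phase inversion between the two reflected rays.
So the condition for constructive reflection is 2 n t = (m + ½) λ.
λ = 2 n t / (m + ½). The third-longest wavelength is m = 2: λ = 2 × 1.58 × 463 / 2.50 = 585 nm.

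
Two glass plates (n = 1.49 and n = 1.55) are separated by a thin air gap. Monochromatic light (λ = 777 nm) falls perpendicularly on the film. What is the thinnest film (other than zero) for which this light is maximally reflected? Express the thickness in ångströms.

At the upper boundary (n = 1.49 to n = 1.0) the reflected ray undergoes no phase shift.
Ray reflecting at the bottom interface goes from n = 1.0 toward n = 1.55: a half-wave phase shift.
Net: one phase inversion between the two reflected rays.
With one net inversion, constructive interference in reflection requires 2 n t = (m + ½) λ.
Minimum at m = 0: t = λ / (4 n) = 777 / (4 × 1.0) = 194 nm.

1943 Å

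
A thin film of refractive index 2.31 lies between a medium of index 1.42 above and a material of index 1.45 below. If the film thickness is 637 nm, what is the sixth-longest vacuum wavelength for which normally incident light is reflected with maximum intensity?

At the upper boundary (n = 1.42 to n = 2.31) the reflected ray undergoes a half-wave phase shift.
Bottom surface (2.31 → 1.45): reflection off a lower-index medium gives no phase shift.
Exactly one π shift → a net half-wave offset.
So the condition for constructive reflection is 2 n t = (m + ½) λ.
λ = 2 n t / (m + ½). The sixth-longest wavelength is m = 5: λ = 2 × 2.31 × 637 / 5.50 = 535 nm.

535 nm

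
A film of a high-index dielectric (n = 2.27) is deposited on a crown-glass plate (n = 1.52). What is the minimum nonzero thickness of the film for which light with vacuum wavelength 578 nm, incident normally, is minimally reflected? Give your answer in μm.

Top surface (1.0 → 2.27): reflection off a higher-index medium gives a half-wave phase shift.
Bottom surface (2.27 → 1.52): reflection off a lower-index medium gives no phase shift.
Exactly one π shift → a net half-wave offset.
For weak reflection here: 2 n t = m λ.
Minimum nonzero at m = 1: t = λ / (2 n) = 578 / (2 × 2.27) = 127 nm.

0.127 μm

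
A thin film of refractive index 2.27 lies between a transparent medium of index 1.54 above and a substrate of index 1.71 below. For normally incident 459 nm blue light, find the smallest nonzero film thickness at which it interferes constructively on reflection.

50.6 nm

Top surface (1.54 → 2.27): reflection off a higher-index medium gives a half-wave phase shift.
At the lower boundary (n = 2.27 to n = 1.71) the reflected ray undergoes no phase shift.
Exactly one π shift → a net half-wave offset.
So the condition for constructive reflection is 2 n t = (m + ½) λ.
Minimum at m = 0: t = λ / (4 n) = 459 / (4 × 2.27) = 50.6 nm.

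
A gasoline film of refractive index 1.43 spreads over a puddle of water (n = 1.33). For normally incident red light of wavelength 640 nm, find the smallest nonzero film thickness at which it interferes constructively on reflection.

112 nm

Ray reflecting at the top interface goes from n = 1.0 toward n = 1.43: a half-wave phase shift.
At the lower boundary (n = 1.43 to n = 1.33) the reflected ray undergoes no phase shift.
Net: one phase inversion between the two reflected rays.
So the condition for constructive reflection is 2 n t = (m + ½) λ.
Minimum at m = 0: t = λ / (4 n) = 640 / (4 × 1.43) = 112 nm.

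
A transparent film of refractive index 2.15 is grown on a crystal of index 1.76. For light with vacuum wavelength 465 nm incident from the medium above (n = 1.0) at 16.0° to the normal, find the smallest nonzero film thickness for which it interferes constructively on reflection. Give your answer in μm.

Ray reflecting at the top interface goes from n = 1.0 toward n = 2.15: a half-wave phase shift.
Ray reflecting at the bottom interface goes from n = 2.15 toward n = 1.76: no phase shift.
Exactly one π shift → a net half-wave offset.
For maximum reflection here: 2 n t cos θ_r = (m + ½) λ.
Snell's law: 1.0 sin 16.0° = 2.15 sin θ_r → sin θ_r = 0.128, cos θ_r = 0.992.
Minimum at m = 0: t = λ / (4 n cos θ_r) = 465 / (4 × 2.15 × 0.992) = 54.5 nm.

0.0545 μm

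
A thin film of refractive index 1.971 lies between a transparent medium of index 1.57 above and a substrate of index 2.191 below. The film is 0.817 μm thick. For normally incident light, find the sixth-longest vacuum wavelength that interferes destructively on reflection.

586 nm

Top surface (1.57 → 1.971): reflection off a higher-index medium gives a half-wave phase shift.
At the lower boundary (n = 1.971 to n = 2.191) the reflected ray undergoes a half-wave phase shift.
The two reflections carry the same phase change, so no net offset.
So the condition for destructive reflection is 2 n t = (m + ½) λ.
λ = 2 n t / (m + ½). The sixth-longest wavelength is m = 5: λ = 2 × 1.971 × 817 / 5.50 = 586 nm.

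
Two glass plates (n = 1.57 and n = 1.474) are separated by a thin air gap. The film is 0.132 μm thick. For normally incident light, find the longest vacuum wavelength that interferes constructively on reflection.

At the upper boundary (n = 1.57 to n = 1.0) the reflected ray undergoes no phase shift.
At the lower boundary (n = 1.0 to n = 1.474) the reflected ray undergoes a half-wave phase shift.
The two reflections differ by half a wavelength.
For strong reflection here: 2 n t = (m + ½) λ.
λ = 2 n t / (m + ½). The longest wavelength is m = 0: λ = 2 × 1.0 × 132 / 0.500 = 528 nm.

528 nm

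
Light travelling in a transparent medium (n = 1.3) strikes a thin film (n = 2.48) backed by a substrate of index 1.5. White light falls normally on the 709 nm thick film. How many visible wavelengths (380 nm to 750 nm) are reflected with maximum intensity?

Top surface (1.3 → 2.48): reflection off a higher-index medium gives a half-wave phase shift.
Ray reflecting at the bottom interface goes from n = 2.48 toward n = 1.5: no phase shift.
The two reflections differ by half a wavelength.
With one net inversion, constructive interference in reflection requires 2 n t = (m + ½) λ.
λ = 2 n t / (m + ½) = 3517 / (m + ½) nm.
m=4: 781 nm (IR); m=5: 639 nm (visible); m=6: 541 nm (visible); m=7: 469 nm (visible); m=8: 414 nm (visible); m=9: 370 nm (UV).

4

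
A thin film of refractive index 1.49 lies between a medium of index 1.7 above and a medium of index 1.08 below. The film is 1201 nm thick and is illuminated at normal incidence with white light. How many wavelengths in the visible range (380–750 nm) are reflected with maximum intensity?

5

Top surface (1.7 → 1.49): reflection off a lower-index medium gives no phase shift.
Ray reflecting at the bottom interface goes from n = 1.49 toward n = 1.08: no phase shift.
The two reflections carry the same phase change, so no net offset.
So the condition for constructive reflection is 2 n t = m λ.
λ = 2 n t / m = 3579 / m nm.
m=4: 895 nm (IR); m=5: 716 nm (visible); m=6: 596 nm (visible); m=7: 511 nm (visible); m=8: 447 nm (visible); m=9: 398 nm (visible); m=10: 358 nm (UV).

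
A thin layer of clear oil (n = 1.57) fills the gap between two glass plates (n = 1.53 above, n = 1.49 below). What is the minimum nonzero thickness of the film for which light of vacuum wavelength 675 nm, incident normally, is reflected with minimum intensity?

At the upper boundary (n = 1.53 to n = 1.57) the reflected ray undergoes a half-wave phase shift.
Ray reflecting at the bottom interface goes from n = 1.57 toward n = 1.49: no phase shift.
Exactly one π shift → a net half-wave offset.
For weak reflection here: 2 n t = m λ.
Minimum nonzero at m = 1: t = λ / (2 n) = 675 / (2 × 1.57) = 215 nm.

215 nm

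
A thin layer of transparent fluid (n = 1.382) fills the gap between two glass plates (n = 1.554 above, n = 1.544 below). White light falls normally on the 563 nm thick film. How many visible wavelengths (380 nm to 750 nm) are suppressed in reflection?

Ray reflecting at the top interface goes from n = 1.554 toward n = 1.382: no phase shift.
Bottom surface (1.382 → 1.544): reflection off a higher-index medium gives a half-wave phase shift.
Exactly one π shift → a net half-wave offset.
So the condition for destructive reflection is 2 n t = m λ.
λ = 2 n t / m = 1556 / m nm.
m=2: 778 nm (IR); m=3: 519 nm (visible); m=4: 389 nm (visible); m=5: 311 nm (UV).

2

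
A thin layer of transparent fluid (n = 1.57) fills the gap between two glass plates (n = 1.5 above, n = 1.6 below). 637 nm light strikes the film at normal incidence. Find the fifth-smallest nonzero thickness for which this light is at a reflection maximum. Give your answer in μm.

1.01 μm

At the upper boundary (n = 1.5 to n = 1.57) the reflected ray undergoes a half-wave phase shift.
Bottom surface (1.57 → 1.6): reflection off a higher-index medium gives a half-wave phase shift.
Net: no relative phase inversion (both shifts match).
So the condition for constructive reflection is 2 n t = m λ.
The fifth-smallest nonzero thickness corresponds to m = 5: t = m λ / (2 n) = 5.00 × 637 / (2 × 1.57) = 1014 nm.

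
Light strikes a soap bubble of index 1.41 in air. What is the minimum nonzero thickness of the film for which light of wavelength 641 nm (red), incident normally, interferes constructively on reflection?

114 nm

At the upper boundary (n = 1.0 to n = 1.41) the reflected ray undergoes a half-wave phase shift.
Ray reflecting at the bottom interface goes from n = 1.41 toward n = 1.0: no phase shift.
The two reflections differ by half a wavelength.
With one net inversion, constructive interference in reflection requires 2 n t = (m + ½) λ.
Minimum at m = 0: t = λ / (4 n) = 641 / (4 × 1.41) = 114 nm.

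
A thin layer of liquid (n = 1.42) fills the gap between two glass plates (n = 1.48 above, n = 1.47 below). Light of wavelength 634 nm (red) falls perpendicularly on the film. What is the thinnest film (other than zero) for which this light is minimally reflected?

Top surface (1.48 → 1.42): reflection off a lower-index medium gives no phase shift.
Bottom surface (1.42 → 1.47): reflection off a higher-index medium gives a half-wave phase shift.
The two reflections differ by half a wavelength.
With one net inversion, destructive interference in reflection requires 2 n t = m λ.
Minimum nonzero at m = 1: t = λ / (2 n) = 634 / (2 × 1.42) = 223 nm.

223 nm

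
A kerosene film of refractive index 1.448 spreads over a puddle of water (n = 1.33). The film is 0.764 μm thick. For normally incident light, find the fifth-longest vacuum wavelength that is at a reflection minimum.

Top surface (1.0 → 1.448): reflection off a higher-index medium gives a half-wave phase shift.
At the lower boundary (n = 1.448 to n = 1.33) the reflected ray undergoes no phase shift.
Exactly one π shift → a net half-wave offset.
For weak reflection here: 2 n t = m λ.
λ = 2 n t / m. The fifth-longest wavelength is m = 5: λ = 2 × 1.448 × 764 / 5.00 = 443 nm.

443 nm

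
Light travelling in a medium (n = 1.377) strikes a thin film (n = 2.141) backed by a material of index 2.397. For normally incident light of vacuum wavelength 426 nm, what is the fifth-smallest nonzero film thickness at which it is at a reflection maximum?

At the upper boundary (n = 1.377 to n = 2.141) the reflected ray undergoes a half-wave phase shift.
At the lower boundary (n = 2.141 to n = 2.397) the reflected ray undergoes a half-wave phase shift.
Zero or two π shifts → no net half-wave offset.
For bright reflection here: 2 n t = m λ.
The fifth-smallest nonzero thickness corresponds to m = 5: t = m λ / (2 n) = 5.00 × 426 / (2 × 2.141) = 497 nm.

497 nm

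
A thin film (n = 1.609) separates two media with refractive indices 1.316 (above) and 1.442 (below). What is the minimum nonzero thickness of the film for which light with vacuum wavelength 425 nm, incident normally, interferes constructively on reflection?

At the upper boundary (n = 1.316 to n = 1.609) the reflected ray undergoes a half-wave phase shift.
At the lower boundary (n = 1.609 to n = 1.442) the reflected ray undergoes no phase shift.
Net: one phase inversion between the two reflected rays.
With one net inversion, constructive interference in reflection requires 2 n t = (m + ½) λ.
Minimum at m = 0: t = λ / (4 n) = 425 / (4 × 1.609) = 66.0 nm.

66.0 nm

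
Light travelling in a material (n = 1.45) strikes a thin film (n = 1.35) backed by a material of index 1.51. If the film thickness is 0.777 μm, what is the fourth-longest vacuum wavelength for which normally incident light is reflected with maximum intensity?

599 nm

Top surface (1.45 → 1.35): reflection off a lower-index medium gives no phase shift.
At the lower boundary (n = 1.35 to n = 1.51) the reflected ray undergoes a half-wave phase shift.
The two reflections differ by half a wavelength.
With one net inversion, constructive interference in reflection requires 2 n t = (m + ½) λ.
λ = 2 n t / (m + ½). The fourth-longest wavelength is m = 3: λ = 2 × 1.35 × 777 / 3.50 = 599 nm.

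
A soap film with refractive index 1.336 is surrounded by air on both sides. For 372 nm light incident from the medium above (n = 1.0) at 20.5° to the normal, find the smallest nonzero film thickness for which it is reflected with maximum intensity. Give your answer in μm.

0.0721 μm

Top surface (1.0 → 1.336): reflection off a higher-index medium gives a half-wave phase shift.
Ray reflecting at the bottom interface goes from n = 1.336 toward n = 1.0: no phase shift.
Exactly one π shift → a net half-wave offset.
So the condition for constructive reflection is 2 n t cos θ_r = (m + ½) λ.
Snell's law: 1.0 sin 20.5° = 1.336 sin θ_r → sin θ_r = 0.262, cos θ_r = 0.965.
Minimum at m = 0: t = λ / (4 n cos θ_r) = 372 / (4 × 1.336 × 0.965) = 72.1 nm.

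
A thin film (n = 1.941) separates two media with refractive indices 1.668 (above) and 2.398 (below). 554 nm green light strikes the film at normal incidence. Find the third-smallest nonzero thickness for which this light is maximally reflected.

428 nm

At the upper boundary (n = 1.668 to n = 1.941) the reflected ray undergoes a half-wave phase shift.
Bottom surface (1.941 → 2.398): reflection off a higher-index medium gives a half-wave phase shift.
Net: no relative phase inversion (both shifts match).
For maximum reflection here: 2 n t = m λ.
The third-smallest nonzero thickness corresponds to m = 3: t = m λ / (2 n) = 3.00 × 554 / (2 × 1.941) = 428 nm.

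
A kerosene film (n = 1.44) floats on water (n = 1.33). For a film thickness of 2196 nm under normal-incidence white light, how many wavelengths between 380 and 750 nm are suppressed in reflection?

Ray reflecting at the top interface goes from n = 1.0 toward n = 1.44: a half-wave phase shift.
Bottom surface (1.44 → 1.33): reflection off a lower-index medium gives no phase shift.
The two reflections differ by half a wavelength.
With one net inversion, destructive interference in reflection requires 2 n t = m λ.
λ = 2 n t / m = 6324 / m nm.
m=8: 791 nm (IR); m=9: 703 nm (visible); m=10: 632 nm (visible); m=11: 575 nm (visible); m=12: 527 nm (visible); m=13: 486 nm (visible); m=14: 452 nm (visible); m=15: 422 nm (visible); m=16: 395 nm (visible); m=17: 372 nm (UV).

8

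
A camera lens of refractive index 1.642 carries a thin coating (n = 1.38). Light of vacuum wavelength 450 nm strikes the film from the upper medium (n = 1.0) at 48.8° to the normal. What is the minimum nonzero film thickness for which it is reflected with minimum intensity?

At the upper boundary (n = 1.0 to n = 1.38) the reflected ray undergoes a half-wave phase shift.
Ray reflecting at the bottom interface goes from n = 1.38 toward n = 1.642: a half-wave phase shift.
The two reflections carry the same phase change, so no net offset.
For weak reflection here: 2 n t cos θ_r = (m + ½) λ.
Snell's law: 1.0 sin 48.8° = 1.38 sin θ_r → sin θ_r = 0.545, cos θ_r = 0.838.
Minimum at m = 0: t = λ / (4 n cos θ_r) = 450 / (4 × 1.38 × 0.838) = 97.2 nm.

97.2 nm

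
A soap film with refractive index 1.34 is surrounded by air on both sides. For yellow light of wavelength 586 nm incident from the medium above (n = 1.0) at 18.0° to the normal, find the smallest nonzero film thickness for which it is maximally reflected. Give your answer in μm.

0.112 μm

Ray reflecting at the top interface goes from n = 1.0 toward n = 1.34: a half-wave phase shift.
Ray reflecting at the bottom interface goes from n = 1.34 toward n = 1.0: no phase shift.
The two reflections differ by half a wavelength.
With one net inversion, constructive interference in reflection requires 2 n t cos θ_r = (m + ½) λ.
Snell's law: 1.0 sin 18.0° = 1.34 sin θ_r → sin θ_r = 0.231, cos θ_r = 0.973.
Minimum at m = 0: t = λ / (4 n cos θ_r) = 586 / (4 × 1.34 × 0.973) = 112 nm.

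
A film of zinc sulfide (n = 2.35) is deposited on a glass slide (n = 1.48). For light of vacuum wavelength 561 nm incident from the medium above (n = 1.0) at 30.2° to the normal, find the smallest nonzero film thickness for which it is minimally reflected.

122 nm

Top surface (1.0 → 2.35): reflection off a higher-index medium gives a half-wave phase shift.
Bottom surface (2.35 → 1.48): reflection off a lower-index medium gives no phase shift.
The two reflections differ by half a wavelength.
With one net inversion, destructive interference in reflection requires 2 n t cos θ_r = m λ.
Snell's law: 1.0 sin 30.2° = 2.35 sin θ_r → sin θ_r = 0.214, cos θ_r = 0.977.
Minimum nonzero at m = 1: t = λ / (2 n cos θ_r) = 561 / (2 × 2.35 × 0.977) = 122 nm.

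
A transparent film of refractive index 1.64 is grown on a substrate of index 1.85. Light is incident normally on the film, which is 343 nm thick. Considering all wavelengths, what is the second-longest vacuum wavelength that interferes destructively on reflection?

Top surface (1.0 → 1.64): reflection off a higher-index medium gives a half-wave phase shift.
Bottom surface (1.64 → 1.85): reflection off a higher-index medium gives a half-wave phase shift.
The two reflections carry the same phase change, so no net offset.
For weak reflection here: 2 n t = (m + ½) λ.
λ = 2 n t / (m + ½). The second-longest wavelength is m = 1: λ = 2 × 1.64 × 343 / 1.50 = 750 nm.

750 nm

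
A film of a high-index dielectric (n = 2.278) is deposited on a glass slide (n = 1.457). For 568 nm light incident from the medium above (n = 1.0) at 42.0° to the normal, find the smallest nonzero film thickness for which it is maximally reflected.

Ray reflecting at the top interface goes from n = 1.0 toward n = 2.278: a half-wave phase shift.
Ray reflecting at the bottom interface goes from n = 2.278 toward n = 1.457: no phase shift.
Exactly one π shift → a net half-wave offset.
For bright reflection here: 2 n t cos θ_r = (m + ½) λ.
Snell's law: 1.0 sin 42.0° = 2.278 sin θ_r → sin θ_r = 0.294, cos θ_r = 0.956.
Minimum at m = 0: t = λ / (4 n cos θ_r) = 568 / (4 × 2.278 × 0.956) = 65.2 nm.

65.2 nm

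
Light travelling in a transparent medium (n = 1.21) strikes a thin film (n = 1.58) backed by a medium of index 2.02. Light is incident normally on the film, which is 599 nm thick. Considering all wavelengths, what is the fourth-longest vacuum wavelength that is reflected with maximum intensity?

Ray reflecting at the top interface goes from n = 1.21 toward n = 1.58: a half-wave phase shift.
Bottom surface (1.58 → 2.02): reflection off a higher-index medium gives a half-wave phase shift.
Net: no relative phase inversion (both shifts match).
With no net inversion, constructive interference in reflection requires 2 n t = m λ.
λ = 2 n t / m. The fourth-longest wavelength is m = 4: λ = 2 × 1.58 × 599 / 4.00 = 473 nm.

473 nm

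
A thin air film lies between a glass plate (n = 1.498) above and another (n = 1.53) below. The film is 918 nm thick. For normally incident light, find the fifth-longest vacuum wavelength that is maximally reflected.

Top surface (1.498 → 1.0): reflection off a lower-index medium gives no phase shift.
At the lower boundary (n = 1.0 to n = 1.53) the reflected ray undergoes a half-wave phase shift.
The two reflections differ by half a wavelength.
So the condition for constructive reflection is 2 n t = (m + ½) λ.
λ = 2 n t / (m + ½). The fifth-longest wavelength is m = 4: λ = 2 × 1.0 × 918 / 4.50 = 408 nm.

408 nm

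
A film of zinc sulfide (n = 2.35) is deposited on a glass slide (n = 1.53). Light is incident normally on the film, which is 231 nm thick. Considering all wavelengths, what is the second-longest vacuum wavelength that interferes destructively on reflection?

At the upper boundary (n = 1.0 to n = 2.35) the reflected ray undergoes a half-wave phase shift.
At the lower boundary (n = 2.35 to n = 1.53) the reflected ray undergoes no phase shift.
Exactly one π shift → a net half-wave offset.
For dark reflection here: 2 n t = m λ.
λ = 2 n t / m. The second-longest wavelength is m = 2: λ = 2 × 2.35 × 231 / 2.00 = 543 nm.

543 nm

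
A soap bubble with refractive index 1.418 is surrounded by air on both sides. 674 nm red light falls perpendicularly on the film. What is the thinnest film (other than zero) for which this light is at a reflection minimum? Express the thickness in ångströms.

Top surface (1.0 → 1.418): reflection off a higher-index medium gives a half-wave phase shift.
At the lower boundary (n = 1.418 to n = 1.0) the reflected ray undergoes no phase shift.
The two reflections differ by half a wavelength.
With one net inversion, destructive interference in reflection requires 2 n t = m λ.
Minimum nonzero at m = 1: t = λ / (2 n) = 674 / (2 × 1.418) = 238 nm.

2377 Å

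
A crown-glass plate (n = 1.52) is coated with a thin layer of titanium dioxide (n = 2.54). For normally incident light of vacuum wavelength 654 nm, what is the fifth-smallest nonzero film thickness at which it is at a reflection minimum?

644 nm

Top surface (1.0 → 2.54): reflection off a higher-index medium gives a half-wave phase shift.
Bottom surface (2.54 → 1.52): reflection off a lower-index medium gives no phase shift.
The two reflections differ by half a wavelength.
With one net inversion, destructive interference in reflection requires 2 n t = m λ.
The fifth-smallest nonzero thickness corresponds to m = 5: t = m λ / (2 n) = 5.00 × 654 / (2 × 2.54) = 644 nm.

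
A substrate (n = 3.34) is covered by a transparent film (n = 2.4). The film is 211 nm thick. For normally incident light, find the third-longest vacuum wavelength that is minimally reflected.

At the upper boundary (n = 1.0 to n = 2.4) the reflected ray undergoes a half-wave phase shift.
Ray reflecting at the bottom interface goes from n = 2.4 toward n = 3.34: a half-wave phase shift.
Zero or two π shifts → no net half-wave offset.
With no net inversion, destructive interference in reflection requires 2 n t = (m + ½) λ.
λ = 2 n t / (m + ½). The third-longest wavelength is m = 2: λ = 2 × 2.4 × 211 / 2.50 = 405 nm.

405 nm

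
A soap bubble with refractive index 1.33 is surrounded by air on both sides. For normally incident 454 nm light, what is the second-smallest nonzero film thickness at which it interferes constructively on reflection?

At the upper boundary (n = 1.0 to n = 1.33) the reflected ray undergoes a half-wave phase shift.
Ray reflecting at the bottom interface goes from n = 1.33 toward n = 1.0: no phase shift.
Exactly one π shift → a net half-wave offset.
For maximum reflection here: 2 n t = (m + ½) λ.
The second-smallest nonzero thickness corresponds to m = 1: t = (m + ½) λ / (2 n) = 1.50 × 454 / (2 × 1.33) = 256 nm.

256 nm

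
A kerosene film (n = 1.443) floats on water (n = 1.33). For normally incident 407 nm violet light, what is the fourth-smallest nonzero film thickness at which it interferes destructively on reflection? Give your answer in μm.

0.564 μm

Top surface (1.0 → 1.443): reflection off a higher-index medium gives a half-wave phase shift.
Ray reflecting at the bottom interface goes from n = 1.443 toward n = 1.33: no phase shift.
Exactly one π shift → a net half-wave offset.
For dark reflection here: 2 n t = m λ.
The fourth-smallest nonzero thickness corresponds to m = 4: t = m λ / (2 n) = 4.00 × 407 / (2 × 1.443) = 564 nm.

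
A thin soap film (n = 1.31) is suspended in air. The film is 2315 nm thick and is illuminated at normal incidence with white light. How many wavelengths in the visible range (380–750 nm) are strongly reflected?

8

At the upper boundary (n = 1.0 to n = 1.31) the reflected ray undergoes a half-wave phase shift.
Bottom surface (1.31 → 1.0): reflection off a lower-index medium gives no phase shift.
Exactly one π shift → a net half-wave offset.
With one net inversion, constructive interference in reflection requires 2 n t = (m + ½) λ.
λ = 2 n t / (m + ½) = 6065 / (m + ½) nm.
m=7: 809 nm (IR); m=8: 714 nm (visible); m=9: 638 nm (visible); m=10: 578 nm (visible); m=11: 527 nm (visible); m=12: 485 nm (visible); m=13: 449 nm (visible); m=14: 418 nm (visible); m=15: 391 nm (visible); m=16: 368 nm (UV).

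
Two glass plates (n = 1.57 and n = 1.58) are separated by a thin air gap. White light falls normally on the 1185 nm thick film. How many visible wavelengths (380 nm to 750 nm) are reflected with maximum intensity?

Ray reflecting at the top interface goes from n = 1.57 toward n = 1.0: no phase shift.
Bottom surface (1.0 → 1.58): reflection off a higher-index medium gives a half-wave phase shift.
The two reflections differ by half a wavelength.
With one net inversion, constructive interference in reflection requires 2 n t = (m + ½) λ.
λ = 2 n t / (m + ½) = 2370 / (m + ½) nm.
m=2: 948 nm (IR); m=3: 677 nm (visible); m=4: 527 nm (visible); m=5: 431 nm (visible); m=6: 365 nm (UV).

3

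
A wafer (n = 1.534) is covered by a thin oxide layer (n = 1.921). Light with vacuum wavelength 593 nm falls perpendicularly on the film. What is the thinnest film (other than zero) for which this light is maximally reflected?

At the upper boundary (n = 1.0 to n = 1.921) the reflected ray undergoes a half-wave phase shift.
At the lower boundary (n = 1.921 to n = 1.534) the reflected ray undergoes no phase shift.
Exactly one π shift → a net half-wave offset.
So the condition for constructive reflection is 2 n t = (m + ½) λ.
Minimum at m = 0: t = λ / (4 n) = 593 / (4 × 1.921) = 77.2 nm.

77.2 nm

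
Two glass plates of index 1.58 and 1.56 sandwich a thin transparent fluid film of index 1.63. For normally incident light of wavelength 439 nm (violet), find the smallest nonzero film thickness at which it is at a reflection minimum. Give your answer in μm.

At the upper boundary (n = 1.58 to n = 1.63) the reflected ray undergoes a half-wave phase shift.
At the lower boundary (n = 1.63 to n = 1.56) the reflected ray undergoes no phase shift.
Exactly one π shift → a net half-wave offset.
For dark reflection here: 2 n t = m λ.
Minimum nonzero at m = 1: t = λ / (2 n) = 439 / (2 × 1.63) = 135 nm.

0.135 μm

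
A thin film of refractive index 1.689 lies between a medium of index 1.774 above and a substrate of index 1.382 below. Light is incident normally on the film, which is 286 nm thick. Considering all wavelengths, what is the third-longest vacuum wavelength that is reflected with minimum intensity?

386 nm

Ray reflecting at the top interface goes from n = 1.774 toward n = 1.689: no phase shift.
Bottom surface (1.689 → 1.382): reflection off a lower-index medium gives no phase shift.
Net: no relative phase inversion (both shifts match).
With no net inversion, destructive interference in reflection requires 2 n t = (m + ½) λ.
λ = 2 n t / (m + ½). The third-longest wavelength is m = 2: λ = 2 × 1.689 × 286 / 2.50 = 386 nm.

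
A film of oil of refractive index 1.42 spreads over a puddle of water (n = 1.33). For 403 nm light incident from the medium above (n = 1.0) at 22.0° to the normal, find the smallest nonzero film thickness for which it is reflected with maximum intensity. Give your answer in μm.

At the upper boundary (n = 1.0 to n = 1.42) the reflected ray undergoes a half-wave phase shift.
Bottom surface (1.42 → 1.33): reflection off a lower-index medium gives no phase shift.
Exactly one π shift → a net half-wave offset.
So the condition for constructive reflection is 2 n t cos θ_r = (m + ½) λ.
Snell's law: 1.0 sin 22.0° = 1.42 sin θ_r → sin θ_r = 0.264, cos θ_r = 0.965.
Minimum at m = 0: t = λ / (4 n cos θ_r) = 403 / (4 × 1.42 × 0.965) = 73.6 nm.

0.0736 μm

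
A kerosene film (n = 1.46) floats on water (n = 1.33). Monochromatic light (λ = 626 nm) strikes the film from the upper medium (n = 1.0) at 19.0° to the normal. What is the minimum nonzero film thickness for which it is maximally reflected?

110 nm

Top surface (1.0 → 1.46): reflection off a higher-index medium gives a half-wave phase shift.
At the lower boundary (n = 1.46 to n = 1.33) the reflected ray undergoes no phase shift.
Exactly one π shift → a net half-wave offset.
With one net inversion, constructive interference in reflection requires 2 n t cos θ_r = (m + ½) λ.
Snell's law: 1.0 sin 19.0° = 1.46 sin θ_r → sin θ_r = 0.223, cos θ_r = 0.975.
Minimum at m = 0: t = λ / (4 n cos θ_r) = 626 / (4 × 1.46 × 0.975) = 110 nm.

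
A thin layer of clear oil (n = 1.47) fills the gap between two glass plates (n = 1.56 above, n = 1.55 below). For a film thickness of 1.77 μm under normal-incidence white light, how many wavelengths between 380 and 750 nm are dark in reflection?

Top surface (1.56 → 1.47): reflection off a lower-index medium gives no phase shift.
Ray reflecting at the bottom interface goes from n = 1.47 toward n = 1.55: a half-wave phase shift.
The two reflections differ by half a wavelength.
For dark reflection here: 2 n t = m λ.
λ = 2 n t / m = 5204 / m nm.
m=6: 867 nm (IR); m=7: 743 nm (visible); m=8: 650 nm (visible); m=9: 578 nm (visible); m=10: 520 nm (visible); m=11: 473 nm (visible); m=12: 434 nm (visible); m=13: 400 nm (visible); m=14: 372 nm (UV).

7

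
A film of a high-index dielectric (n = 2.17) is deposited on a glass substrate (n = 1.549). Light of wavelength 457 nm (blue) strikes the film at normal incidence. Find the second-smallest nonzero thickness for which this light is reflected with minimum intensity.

Ray reflecting at the top interface goes from n = 1.0 toward n = 2.17: a half-wave phase shift.
Bottom surface (2.17 → 1.549): reflection off a lower-index medium gives no phase shift.
The two reflections differ by half a wavelength.
So the condition for destructive reflection is 2 n t = m λ.
The second-smallest nonzero thickness corresponds to m = 2: t = m λ / (2 n) = 2.00 × 457 / (2 × 2.17) = 211 nm.

211 nm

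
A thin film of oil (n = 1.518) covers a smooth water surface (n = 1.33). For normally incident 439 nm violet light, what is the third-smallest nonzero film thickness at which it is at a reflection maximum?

At the upper boundary (n = 1.0 to n = 1.518) the reflected ray undergoes a half-wave phase shift.
At the lower boundary (n = 1.518 to n = 1.33) the reflected ray undergoes no phase shift.
Exactly one π shift → a net half-wave offset.
With one net inversion, constructive interference in reflection requires 2 n t = (m + ½) λ.
The third-smallest nonzero thickness corresponds to m = 2: t = (m + ½) λ / (2 n) = 2.50 × 439 / (2 × 1.518) = 361 nm.

361 nm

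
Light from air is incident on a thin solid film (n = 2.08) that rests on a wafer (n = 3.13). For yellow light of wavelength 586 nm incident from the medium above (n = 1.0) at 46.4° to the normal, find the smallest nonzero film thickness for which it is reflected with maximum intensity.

Ray reflecting at the top interface goes from n = 1.0 toward n = 2.08: a half-wave phase shift.
Ray reflecting at the bottom interface goes from n = 2.08 toward n = 3.13: a half-wave phase shift.
Net: no relative phase inversion (both shifts match).
For strong reflection here: 2 n t cos θ_r = m λ.
Snell's law: 1.0 sin 46.4° = 2.08 sin θ_r → sin θ_r = 0.348, cos θ_r = 0.937.
Minimum nonzero at m = 1: t = λ / (2 n cos θ_r) = 586 / (2 × 2.08 × 0.937) = 150 nm.

150 nm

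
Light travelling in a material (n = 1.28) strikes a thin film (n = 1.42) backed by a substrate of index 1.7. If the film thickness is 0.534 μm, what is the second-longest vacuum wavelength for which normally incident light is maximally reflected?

758 nm

Top surface (1.28 → 1.42): reflection off a higher-index medium gives a half-wave phase shift.
Bottom surface (1.42 → 1.7): reflection off a higher-index medium gives a half-wave phase shift.
Zero or two π shifts → no net half-wave offset.
With no net inversion, constructive interference in reflection requires 2 n t = m λ.
λ = 2 n t / m. The second-longest wavelength is m = 2: λ = 2 × 1.42 × 534 / 2.00 = 758 nm.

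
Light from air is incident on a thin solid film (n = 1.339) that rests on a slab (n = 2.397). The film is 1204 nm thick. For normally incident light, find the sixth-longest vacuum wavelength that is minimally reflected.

At the upper boundary (n = 1.0 to n = 1.339) the reflected ray undergoes a half-wave phase shift.
Ray reflecting at the bottom interface goes from n = 1.339 toward n = 2.397: a half-wave phase shift.
The two reflections carry the same phase change, so no net offset.
For dark reflection here: 2 n t = (m + ½) λ.
λ = 2 n t / (m + ½). The sixth-longest wavelength is m = 5: λ = 2 × 1.339 × 1204 / 5.50 = 586 nm.

586 nm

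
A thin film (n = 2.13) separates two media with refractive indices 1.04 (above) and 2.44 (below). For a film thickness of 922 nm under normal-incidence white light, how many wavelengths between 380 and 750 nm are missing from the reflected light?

5

At the upper boundary (n = 1.04 to n = 2.13) the reflected ray undergoes a half-wave phase shift.
At the lower boundary (n = 2.13 to n = 2.44) the reflected ray undergoes a half-wave phase shift.
Zero or two π shifts → no net half-wave offset.
For dark reflection here: 2 n t = (m + ½) λ.
λ = 2 n t / (m + ½) = 3928 / (m + ½) nm.
m=4: 873 nm (IR); m=5: 714 nm (visible); m=6: 604 nm (visible); m=7: 524 nm (visible); m=8: 462 nm (visible); m=9: 413 nm (visible); m=10: 374 nm (UV).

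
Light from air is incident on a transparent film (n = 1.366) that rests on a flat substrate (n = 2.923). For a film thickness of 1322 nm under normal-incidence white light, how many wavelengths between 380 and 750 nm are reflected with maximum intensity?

At the upper boundary (n = 1.0 to n = 1.366) the reflected ray undergoes a half-wave phase shift.
Bottom surface (1.366 → 2.923): reflection off a higher-index medium gives a half-wave phase shift.
Net: no relative phase inversion (both shifts match).
So the condition for constructive reflection is 2 n t = m λ.
λ = 2 n t / m = 3612 / m nm.
m=4: 903 nm (IR); m=5: 722 nm (visible); m=6: 602 nm (visible); m=7: 516 nm (visible); m=8: 451 nm (visible); m=9: 401 nm (visible); m=10: 361 nm (UV).

5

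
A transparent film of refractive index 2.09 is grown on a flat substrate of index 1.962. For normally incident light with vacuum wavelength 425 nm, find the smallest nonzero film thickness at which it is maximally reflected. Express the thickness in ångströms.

508 Å

Ray reflecting at the top interface goes from n = 1.0 toward n = 2.09: a half-wave phase shift.
Ray reflecting at the bottom interface goes from n = 2.09 toward n = 1.962: no phase shift.
Net: one phase inversion between the two reflected rays.
For maximum reflection here: 2 n t = (m + ½) λ.
Minimum at m = 0: t = λ / (4 n) = 425 / (4 × 2.09) = 50.8 nm.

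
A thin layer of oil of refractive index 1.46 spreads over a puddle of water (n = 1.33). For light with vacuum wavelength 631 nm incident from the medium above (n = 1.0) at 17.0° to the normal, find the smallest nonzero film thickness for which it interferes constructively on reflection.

Ray reflecting at the top interface goes from n = 1.0 toward n = 1.46: a half-wave phase shift.
At the lower boundary (n = 1.46 to n = 1.33) the reflected ray undergoes no phase shift.
The two reflections differ by half a wavelength.
So the condition for constructive reflection is 2 n t cos θ_r = (m + ½) λ.
Snell's law: 1.0 sin 17.0° = 1.46 sin θ_r → sin θ_r = 0.200, cos θ_r = 0.980.
Minimum at m = 0: t = λ / (4 n cos θ_r) = 631 / (4 × 1.46 × 0.980) = 110 nm.

110 nm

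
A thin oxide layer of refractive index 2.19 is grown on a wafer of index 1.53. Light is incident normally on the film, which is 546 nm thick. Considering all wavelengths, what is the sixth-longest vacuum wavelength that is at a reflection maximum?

At the upper boundary (n = 1.0 to n = 2.19) the reflected ray undergoes a half-wave phase shift.
At the lower boundary (n = 2.19 to n = 1.53) the reflected ray undergoes no phase shift.
The two reflections differ by half a wavelength.
For bright reflection here: 2 n t = (m + ½) λ.
λ = 2 n t / (m + ½). The sixth-longest wavelength is m = 5: λ = 2 × 2.19 × 546 / 5.50 = 435 nm.

435 nm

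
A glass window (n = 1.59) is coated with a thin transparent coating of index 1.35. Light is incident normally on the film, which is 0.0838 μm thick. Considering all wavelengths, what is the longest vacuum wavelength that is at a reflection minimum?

Top surface (1.0 → 1.35): reflection off a higher-index medium gives a half-wave phase shift.
Ray reflecting at the bottom interface goes from n = 1.35 toward n = 1.59: a half-wave phase shift.
The two reflections carry the same phase change, so no net offset.
With no net inversion, destructive interference in reflection requires 2 n t = (m + ½) λ.
λ = 2 n t / (m + ½). The longest wavelength is m = 0: λ = 2 × 1.35 × 83.8 / 0.500 = 453 nm.

453 nm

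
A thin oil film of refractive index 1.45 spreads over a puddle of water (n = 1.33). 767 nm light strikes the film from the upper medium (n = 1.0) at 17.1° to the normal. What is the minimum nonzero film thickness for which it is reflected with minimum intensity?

At the upper boundary (n = 1.0 to n = 1.45) the reflected ray undergoes a half-wave phase shift.
Bottom surface (1.45 → 1.33): reflection off a lower-index medium gives no phase shift.
The two reflections differ by half a wavelength.
For minimum reflection here: 2 n t cos θ_r = m λ.
Snell's law: 1.0 sin 17.1° = 1.45 sin θ_r → sin θ_r = 0.203, cos θ_r = 0.979.
Minimum nonzero at m = 1: t = λ / (2 n cos θ_r) = 767 / (2 × 1.45 × 0.979) = 270 nm.

270 nm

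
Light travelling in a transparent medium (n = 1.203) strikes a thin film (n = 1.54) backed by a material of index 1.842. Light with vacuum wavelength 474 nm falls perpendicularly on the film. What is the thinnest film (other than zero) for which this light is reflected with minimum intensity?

76.9 nm

Top surface (1.203 → 1.54): reflection off a higher-index medium gives a half-wave phase shift.
At the lower boundary (n = 1.54 to n = 1.842) the reflected ray undergoes a half-wave phase shift.
The two reflections carry the same phase change, so no net offset.
So the condition for destructive reflection is 2 n t = (m + ½) λ.
Minimum at m = 0: t = λ / (4 n) = 474 / (4 × 1.54) = 76.9 nm.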